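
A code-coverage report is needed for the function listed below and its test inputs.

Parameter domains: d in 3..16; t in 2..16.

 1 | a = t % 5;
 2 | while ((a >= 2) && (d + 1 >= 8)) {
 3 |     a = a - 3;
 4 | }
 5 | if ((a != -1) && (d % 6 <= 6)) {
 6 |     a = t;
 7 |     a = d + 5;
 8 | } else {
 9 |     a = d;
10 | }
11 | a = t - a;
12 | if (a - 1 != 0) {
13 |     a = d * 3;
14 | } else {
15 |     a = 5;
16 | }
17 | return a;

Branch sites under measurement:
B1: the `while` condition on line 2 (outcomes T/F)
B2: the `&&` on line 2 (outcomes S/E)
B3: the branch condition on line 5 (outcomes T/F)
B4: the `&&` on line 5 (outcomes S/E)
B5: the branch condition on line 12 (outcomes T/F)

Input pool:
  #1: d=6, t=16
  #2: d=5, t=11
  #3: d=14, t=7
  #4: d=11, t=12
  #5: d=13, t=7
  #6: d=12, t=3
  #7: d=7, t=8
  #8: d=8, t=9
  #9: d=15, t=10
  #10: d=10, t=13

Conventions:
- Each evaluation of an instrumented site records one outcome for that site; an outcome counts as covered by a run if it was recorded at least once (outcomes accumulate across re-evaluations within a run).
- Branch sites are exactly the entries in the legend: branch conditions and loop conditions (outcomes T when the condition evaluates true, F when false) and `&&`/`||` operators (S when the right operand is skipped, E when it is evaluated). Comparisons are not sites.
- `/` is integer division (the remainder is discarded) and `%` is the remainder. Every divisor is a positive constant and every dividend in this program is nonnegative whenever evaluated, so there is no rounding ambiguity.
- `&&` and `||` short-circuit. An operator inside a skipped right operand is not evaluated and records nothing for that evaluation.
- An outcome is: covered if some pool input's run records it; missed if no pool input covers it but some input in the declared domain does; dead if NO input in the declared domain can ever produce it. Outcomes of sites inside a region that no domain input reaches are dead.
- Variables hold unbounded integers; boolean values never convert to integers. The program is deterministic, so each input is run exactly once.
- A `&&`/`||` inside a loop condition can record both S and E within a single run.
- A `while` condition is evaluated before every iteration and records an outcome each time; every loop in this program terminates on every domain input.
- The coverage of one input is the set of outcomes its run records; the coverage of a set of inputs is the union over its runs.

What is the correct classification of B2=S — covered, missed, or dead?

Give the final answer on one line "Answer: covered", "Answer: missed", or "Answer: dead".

B2=S is recorded by pool input(s) 1, 2, 3, 4, 5, 6, 7, 8, 9, 10 -> covered

Answer: covered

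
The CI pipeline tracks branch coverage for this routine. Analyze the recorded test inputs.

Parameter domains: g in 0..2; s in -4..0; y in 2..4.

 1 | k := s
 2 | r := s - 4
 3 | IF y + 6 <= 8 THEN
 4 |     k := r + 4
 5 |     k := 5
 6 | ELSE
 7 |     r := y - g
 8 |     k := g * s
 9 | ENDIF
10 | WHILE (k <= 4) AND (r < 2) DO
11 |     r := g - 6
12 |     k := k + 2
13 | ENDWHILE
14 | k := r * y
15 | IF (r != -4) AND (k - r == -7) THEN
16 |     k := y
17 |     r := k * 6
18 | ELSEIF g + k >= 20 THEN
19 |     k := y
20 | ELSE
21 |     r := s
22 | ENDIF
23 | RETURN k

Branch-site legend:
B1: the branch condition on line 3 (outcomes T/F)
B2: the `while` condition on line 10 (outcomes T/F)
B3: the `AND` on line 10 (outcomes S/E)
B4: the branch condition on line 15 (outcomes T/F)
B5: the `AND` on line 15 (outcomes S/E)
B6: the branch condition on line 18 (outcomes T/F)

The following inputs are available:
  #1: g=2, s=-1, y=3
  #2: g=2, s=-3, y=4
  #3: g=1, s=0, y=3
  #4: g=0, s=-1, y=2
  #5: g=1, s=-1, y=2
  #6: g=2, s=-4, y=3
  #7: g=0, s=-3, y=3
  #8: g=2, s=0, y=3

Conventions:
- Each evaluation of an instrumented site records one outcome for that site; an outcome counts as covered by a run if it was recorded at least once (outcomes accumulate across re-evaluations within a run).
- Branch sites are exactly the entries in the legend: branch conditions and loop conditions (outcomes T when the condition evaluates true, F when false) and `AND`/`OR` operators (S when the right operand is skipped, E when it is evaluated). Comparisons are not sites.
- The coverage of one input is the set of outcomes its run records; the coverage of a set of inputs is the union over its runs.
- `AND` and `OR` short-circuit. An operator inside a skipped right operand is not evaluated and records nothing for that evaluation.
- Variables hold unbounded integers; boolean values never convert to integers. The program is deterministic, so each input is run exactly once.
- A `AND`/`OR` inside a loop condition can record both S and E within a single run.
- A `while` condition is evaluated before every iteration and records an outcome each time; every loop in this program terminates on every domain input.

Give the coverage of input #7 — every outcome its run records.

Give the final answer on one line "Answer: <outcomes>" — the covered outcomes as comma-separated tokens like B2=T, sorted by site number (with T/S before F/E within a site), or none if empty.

Simulating input #7 (g=0, s=-3, y=3) step by step:
  B1->F, B3->E, B2->F, B5->E, B4->F, B6->F
distinct outcomes covered: B1=F, B2=F, B3=E, B4=F, B5=E, B6=F

Answer: B1=F, B2=F, B3=E, B4=F, B5=E, B6=F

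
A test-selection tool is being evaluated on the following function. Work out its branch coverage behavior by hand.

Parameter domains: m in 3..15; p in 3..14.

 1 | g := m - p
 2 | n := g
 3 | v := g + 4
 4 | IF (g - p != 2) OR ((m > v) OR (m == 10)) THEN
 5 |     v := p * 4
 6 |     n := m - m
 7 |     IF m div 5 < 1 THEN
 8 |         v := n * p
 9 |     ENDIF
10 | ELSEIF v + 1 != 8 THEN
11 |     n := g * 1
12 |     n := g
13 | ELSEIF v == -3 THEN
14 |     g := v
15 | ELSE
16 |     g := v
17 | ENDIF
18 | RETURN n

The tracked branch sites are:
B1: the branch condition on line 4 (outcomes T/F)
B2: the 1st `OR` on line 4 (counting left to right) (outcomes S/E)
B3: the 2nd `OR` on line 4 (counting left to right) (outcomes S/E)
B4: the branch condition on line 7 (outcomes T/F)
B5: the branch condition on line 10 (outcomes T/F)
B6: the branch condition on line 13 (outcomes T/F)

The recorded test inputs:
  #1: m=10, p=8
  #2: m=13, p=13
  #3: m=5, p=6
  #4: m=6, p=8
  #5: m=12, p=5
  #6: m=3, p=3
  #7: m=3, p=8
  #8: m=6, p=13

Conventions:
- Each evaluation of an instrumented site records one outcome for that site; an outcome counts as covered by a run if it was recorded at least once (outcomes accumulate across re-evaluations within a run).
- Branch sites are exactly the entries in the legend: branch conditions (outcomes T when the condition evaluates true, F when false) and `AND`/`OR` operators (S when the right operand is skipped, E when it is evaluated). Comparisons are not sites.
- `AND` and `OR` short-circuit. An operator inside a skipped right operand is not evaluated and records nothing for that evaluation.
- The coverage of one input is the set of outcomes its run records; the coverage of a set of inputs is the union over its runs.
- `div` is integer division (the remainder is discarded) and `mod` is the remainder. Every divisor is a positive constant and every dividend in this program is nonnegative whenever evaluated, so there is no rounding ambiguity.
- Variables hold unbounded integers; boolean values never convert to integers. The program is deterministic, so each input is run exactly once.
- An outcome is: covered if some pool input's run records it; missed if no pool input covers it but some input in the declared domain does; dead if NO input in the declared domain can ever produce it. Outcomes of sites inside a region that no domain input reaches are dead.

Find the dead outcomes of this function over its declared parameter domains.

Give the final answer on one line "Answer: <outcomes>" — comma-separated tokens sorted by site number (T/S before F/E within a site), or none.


checking every outcome against all 156 domain inputs:
  B5=F: unreachable across the whole domain -> dead
  B6=T: unreachable across the whole domain -> dead
  B6=F: unreachable across the whole domain -> dead
  reachable outcomes have witnesses, e.g. B1=T (e.g. m=3, p=3), B1=F (e.g. m=8, p=3), B2=S (e.g. m=3, p=3), B2=E (e.g. m=8, p=3)
Answer: B5=F, B6=T, B6=F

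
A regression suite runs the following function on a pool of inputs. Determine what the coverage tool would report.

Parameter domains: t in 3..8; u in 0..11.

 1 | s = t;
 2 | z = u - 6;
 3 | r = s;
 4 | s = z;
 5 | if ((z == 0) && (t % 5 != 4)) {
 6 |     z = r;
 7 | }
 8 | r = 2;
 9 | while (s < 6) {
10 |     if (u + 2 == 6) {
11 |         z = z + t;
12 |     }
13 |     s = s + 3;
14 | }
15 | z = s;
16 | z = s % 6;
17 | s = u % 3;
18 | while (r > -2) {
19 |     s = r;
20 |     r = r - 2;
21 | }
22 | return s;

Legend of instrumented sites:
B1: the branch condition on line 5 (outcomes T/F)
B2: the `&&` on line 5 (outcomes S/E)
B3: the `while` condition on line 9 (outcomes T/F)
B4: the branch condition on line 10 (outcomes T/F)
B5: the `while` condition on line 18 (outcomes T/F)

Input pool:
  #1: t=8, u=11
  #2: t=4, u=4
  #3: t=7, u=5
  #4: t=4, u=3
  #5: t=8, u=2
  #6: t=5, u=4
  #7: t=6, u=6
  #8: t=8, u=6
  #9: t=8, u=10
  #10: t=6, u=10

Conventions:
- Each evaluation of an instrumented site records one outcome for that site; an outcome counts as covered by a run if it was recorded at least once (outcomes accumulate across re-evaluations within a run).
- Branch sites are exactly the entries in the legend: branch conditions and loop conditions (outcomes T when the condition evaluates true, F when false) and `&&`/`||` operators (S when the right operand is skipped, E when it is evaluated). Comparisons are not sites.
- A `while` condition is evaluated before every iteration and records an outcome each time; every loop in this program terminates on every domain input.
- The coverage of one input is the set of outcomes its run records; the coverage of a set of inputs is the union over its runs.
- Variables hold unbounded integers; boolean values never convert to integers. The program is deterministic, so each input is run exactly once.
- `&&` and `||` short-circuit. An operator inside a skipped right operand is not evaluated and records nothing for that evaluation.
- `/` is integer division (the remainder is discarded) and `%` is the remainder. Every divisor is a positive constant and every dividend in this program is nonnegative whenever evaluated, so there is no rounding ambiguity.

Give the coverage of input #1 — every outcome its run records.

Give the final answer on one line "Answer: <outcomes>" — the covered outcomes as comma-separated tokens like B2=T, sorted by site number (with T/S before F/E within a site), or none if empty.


Event log for input #1 (t=8, u=11):
  B2->S, B1->F, B3->T, B4->F, B3->F, B5->T, B5->T, B5->F
as a set, this run covers: B1=F, B2=S, B3=T, B3=F, B4=F, B5=T, B5=F
Answer: B1=F, B2=S, B3=T, B3=F, B4=F, B5=T, B5=F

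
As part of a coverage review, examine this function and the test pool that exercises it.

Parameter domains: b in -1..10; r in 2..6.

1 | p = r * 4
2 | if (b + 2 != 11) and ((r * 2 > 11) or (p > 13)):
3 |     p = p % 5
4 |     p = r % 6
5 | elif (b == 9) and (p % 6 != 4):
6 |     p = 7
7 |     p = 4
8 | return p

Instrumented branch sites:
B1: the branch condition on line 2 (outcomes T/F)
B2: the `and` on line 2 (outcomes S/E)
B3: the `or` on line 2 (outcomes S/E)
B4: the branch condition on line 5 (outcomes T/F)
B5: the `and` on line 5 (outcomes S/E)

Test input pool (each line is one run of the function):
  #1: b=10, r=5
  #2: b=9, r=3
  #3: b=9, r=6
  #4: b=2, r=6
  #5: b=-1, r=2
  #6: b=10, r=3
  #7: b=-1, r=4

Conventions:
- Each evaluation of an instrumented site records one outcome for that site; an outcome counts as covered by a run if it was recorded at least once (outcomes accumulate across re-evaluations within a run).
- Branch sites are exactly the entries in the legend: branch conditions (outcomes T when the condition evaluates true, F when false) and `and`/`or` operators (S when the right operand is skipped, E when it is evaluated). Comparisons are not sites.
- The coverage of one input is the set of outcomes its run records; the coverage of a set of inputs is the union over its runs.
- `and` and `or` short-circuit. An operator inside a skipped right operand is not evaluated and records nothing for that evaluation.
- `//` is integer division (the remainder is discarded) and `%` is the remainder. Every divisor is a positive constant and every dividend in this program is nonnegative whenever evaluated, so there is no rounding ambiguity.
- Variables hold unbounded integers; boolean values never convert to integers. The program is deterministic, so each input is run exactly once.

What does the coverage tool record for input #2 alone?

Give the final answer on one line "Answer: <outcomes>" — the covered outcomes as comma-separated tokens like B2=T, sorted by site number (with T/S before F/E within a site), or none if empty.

Running input #2 (b=9, r=3), event by event:
  B2->S, B1->F, B5->E, B4->T
collecting distinct outcomes: B1=F, B2=S, B4=T, B5=E

Answer: B1=F, B2=S, B4=T, B5=E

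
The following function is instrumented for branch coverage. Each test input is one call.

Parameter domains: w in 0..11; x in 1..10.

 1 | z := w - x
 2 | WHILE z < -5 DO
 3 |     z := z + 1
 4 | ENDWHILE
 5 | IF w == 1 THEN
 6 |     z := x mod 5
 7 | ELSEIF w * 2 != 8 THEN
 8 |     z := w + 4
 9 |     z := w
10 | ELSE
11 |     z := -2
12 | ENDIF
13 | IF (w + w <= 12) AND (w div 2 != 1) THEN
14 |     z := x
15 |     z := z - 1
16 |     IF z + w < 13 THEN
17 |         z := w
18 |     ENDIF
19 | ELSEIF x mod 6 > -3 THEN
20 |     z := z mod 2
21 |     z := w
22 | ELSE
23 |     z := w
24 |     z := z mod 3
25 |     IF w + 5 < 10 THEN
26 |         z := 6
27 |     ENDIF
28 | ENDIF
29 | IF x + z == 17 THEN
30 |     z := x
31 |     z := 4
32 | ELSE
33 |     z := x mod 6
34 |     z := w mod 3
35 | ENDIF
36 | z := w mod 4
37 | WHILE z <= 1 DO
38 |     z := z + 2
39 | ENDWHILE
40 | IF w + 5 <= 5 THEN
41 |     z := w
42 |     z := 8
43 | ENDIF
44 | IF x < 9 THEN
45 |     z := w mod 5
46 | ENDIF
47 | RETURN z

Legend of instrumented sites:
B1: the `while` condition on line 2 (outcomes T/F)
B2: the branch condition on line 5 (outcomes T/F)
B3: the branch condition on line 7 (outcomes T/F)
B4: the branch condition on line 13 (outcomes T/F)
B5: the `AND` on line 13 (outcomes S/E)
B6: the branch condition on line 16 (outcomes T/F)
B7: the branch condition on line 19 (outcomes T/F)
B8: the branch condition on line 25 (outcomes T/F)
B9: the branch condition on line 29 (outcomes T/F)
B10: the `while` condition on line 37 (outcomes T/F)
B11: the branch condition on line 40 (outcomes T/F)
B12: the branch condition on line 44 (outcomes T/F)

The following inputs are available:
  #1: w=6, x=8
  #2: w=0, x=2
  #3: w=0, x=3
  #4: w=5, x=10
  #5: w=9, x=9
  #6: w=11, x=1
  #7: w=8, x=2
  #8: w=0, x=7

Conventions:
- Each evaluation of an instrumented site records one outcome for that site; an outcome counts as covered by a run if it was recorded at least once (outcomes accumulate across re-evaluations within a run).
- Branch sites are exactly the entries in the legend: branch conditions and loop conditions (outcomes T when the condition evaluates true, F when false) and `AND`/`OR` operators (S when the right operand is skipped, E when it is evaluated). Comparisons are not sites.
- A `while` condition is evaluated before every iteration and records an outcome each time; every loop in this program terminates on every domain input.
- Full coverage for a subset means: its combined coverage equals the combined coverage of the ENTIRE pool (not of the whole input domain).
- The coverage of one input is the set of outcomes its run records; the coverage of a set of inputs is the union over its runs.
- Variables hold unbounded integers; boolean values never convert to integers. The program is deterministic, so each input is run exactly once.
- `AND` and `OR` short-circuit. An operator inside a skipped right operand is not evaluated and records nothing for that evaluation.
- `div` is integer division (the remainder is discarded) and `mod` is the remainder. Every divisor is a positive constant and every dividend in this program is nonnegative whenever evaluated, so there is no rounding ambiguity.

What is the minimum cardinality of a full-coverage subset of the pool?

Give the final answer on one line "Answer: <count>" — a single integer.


test 1 (w=6, x=8) fires B1->F, B2->F, B3->T, B5->E, B4->T, B6->F, B9->F, B10->F, B11->F, B12->T; hits B1=F, B2=F, B3=T, B4=T, B5=E, B6=F, B9=F, B10=F, B11=F, B12=T
test 2 (w=0, x=2) fires B1->F, B2->F, B3->T, B5->E, B4->T, B6->T, B9->F, B10->T, B10->F, B11->T, B12->T; hits B1=F, B2=F, B3=T, B4=T, B5=E, B6=T, B9=F, B10=T, B10=F, B11=T, B12=T
test 3 (w=0, x=3) fires B1->F, B2->F, B3->T, B5->E, B4->T, B6->T, B9->F, B10->T, B10->F, B11->T, B12->T; hits B1=F, B2=F, B3=T, B4=T, B5=E, B6=T, B9=F, B10=T, B10=F, B11=T, B12=T
test 4 (w=5, x=10) fires B1->F, B2->F, B3->T, B5->E, B4->T, B6->F, B9->F, B10->T, B10->F, B11->F, B12->F; hits B1=F, B2=F, B3=T, B4=T, B5=E, B6=F, B9=F, B10=T, B10=F, B11=F, B12=F
test 5 (w=9, x=9) fires B1->F, B2->F, B3->T, B5->S, B4->F, B7->T, B9->F, B10->T, B10->F, B11->F, B12->F; hits B1=F, B2=F, B3=T, B4=F, B5=S, B7=T, B9=F, B10=T, B10=F, B11=F, B12=F
test 6 (w=11, x=1) fires B1->F, B2->F, B3->T, B5->S, B4->F, B7->T, B9->F, B10->F, B11->F, B12->T; hits B1=F, B2=F, B3=T, B4=F, B5=S, B7=T, B9=F, B10=F, B11=F, B12=T
test 7 (w=8, x=2) fires B1->F, B2->F, B3->T, B5->S, B4->F, B7->T, B9->F, B10->T, B10->F, B11->F, B12->T; hits B1=F, B2=F, B3=T, B4=F, B5=S, B7=T, B9=F, B10=T, B10=F, B11=F, B12=T
test 8 (w=0, x=7) fires B1->T, B1->T, B1->F, B2->F, B3->T, B5->E, B4->T, B6->T, B9->F, B10->T, B10->F, B11->T, B12->T; hits B1=T, B1=F, B2=F, B3=T, B4=T, B5=E, B6=T, B9=F, B10=T, B10=F, B11=T, B12=T
together the pool reaches 18 outcomes: B1=T, B1=F, B2=F, B3=T, B4=T, B4=F, B5=S, B5=E, B6=T, B6=F, B7=T, B9=F, B10=T, B10=F, B11=T, B11=F, B12=T, B12=F
checked all size-1 subsets: none covers 18 outcomes (max 12/18)
checked all size-2 subsets: none covers 18 outcomes (max 17/18)
size 3: inputs {1, 5, 8} cover all 18 outcomes, and no lexicographically smaller subset of this size does
Answer: 3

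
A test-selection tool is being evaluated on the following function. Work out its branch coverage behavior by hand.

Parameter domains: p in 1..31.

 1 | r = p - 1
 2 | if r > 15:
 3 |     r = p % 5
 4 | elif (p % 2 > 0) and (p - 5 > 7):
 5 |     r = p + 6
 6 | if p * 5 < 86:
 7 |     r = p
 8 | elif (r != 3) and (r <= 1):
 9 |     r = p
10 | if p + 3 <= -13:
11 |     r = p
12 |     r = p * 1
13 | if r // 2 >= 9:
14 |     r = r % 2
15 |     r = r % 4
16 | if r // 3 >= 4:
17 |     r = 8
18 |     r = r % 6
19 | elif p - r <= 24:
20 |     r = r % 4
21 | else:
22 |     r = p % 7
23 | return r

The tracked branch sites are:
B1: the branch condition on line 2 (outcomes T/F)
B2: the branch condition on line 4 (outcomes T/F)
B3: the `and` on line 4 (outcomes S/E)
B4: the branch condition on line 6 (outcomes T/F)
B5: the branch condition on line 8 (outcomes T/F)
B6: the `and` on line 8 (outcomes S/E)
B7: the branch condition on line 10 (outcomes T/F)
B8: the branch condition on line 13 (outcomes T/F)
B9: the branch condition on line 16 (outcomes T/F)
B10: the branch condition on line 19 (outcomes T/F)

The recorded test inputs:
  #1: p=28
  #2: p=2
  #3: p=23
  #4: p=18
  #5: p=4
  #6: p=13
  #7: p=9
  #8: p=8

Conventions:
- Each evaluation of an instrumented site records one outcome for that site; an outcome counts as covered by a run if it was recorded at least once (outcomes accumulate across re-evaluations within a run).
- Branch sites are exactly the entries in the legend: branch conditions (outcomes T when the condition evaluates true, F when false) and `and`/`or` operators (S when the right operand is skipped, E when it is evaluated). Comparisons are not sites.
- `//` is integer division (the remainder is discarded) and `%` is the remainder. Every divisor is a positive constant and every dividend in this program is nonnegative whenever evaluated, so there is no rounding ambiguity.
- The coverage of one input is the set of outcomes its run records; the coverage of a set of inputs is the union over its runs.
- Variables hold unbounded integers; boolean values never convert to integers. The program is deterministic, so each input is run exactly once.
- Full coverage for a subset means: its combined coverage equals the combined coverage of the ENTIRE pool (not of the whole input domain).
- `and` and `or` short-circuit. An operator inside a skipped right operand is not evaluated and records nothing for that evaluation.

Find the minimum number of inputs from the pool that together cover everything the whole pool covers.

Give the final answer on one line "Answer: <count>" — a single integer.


input #1 (p=28): events B1->T, B4->F, B6->S, B5->F, B7->F, B8->F, B9->F, B10->F; covers B1=T, B4=F, B5=F, B6=S, B7=F, B8=F, B9=F, B10=F
input #2 (p=2): events B1->F, B3->S, B2->F, B4->T, B7->F, B8->F, B9->F, B10->T; covers B1=F, B2=F, B3=S, B4=T, B7=F, B8=F, B9=F, B10=T
input #3 (p=23): events B1->T, B4->F, B6->S, B5->F, B7->F, B8->F, B9->F, B10->T; covers B1=T, B4=F, B5=F, B6=S, B7=F, B8=F, B9=F, B10=T
input #4 (p=18): events B1->T, B4->F, B6->S, B5->F, B7->F, B8->F, B9->F, B10->T; covers B1=T, B4=F, B5=F, B6=S, B7=F, B8=F, B9=F, B10=T
input #5 (p=4): events B1->F, B3->S, B2->F, B4->T, B7->F, B8->F, B9->F, B10->T; covers B1=F, B2=F, B3=S, B4=T, B7=F, B8=F, B9=F, B10=T
input #6 (p=13): events B1->F, B3->E, B2->T, B4->T, B7->F, B8->F, B9->T; covers B1=F, B2=T, B3=E, B4=T, B7=F, B8=F, B9=T
input #7 (p=9): events B1->F, B3->E, B2->F, B4->T, B7->F, B8->F, B9->F, B10->T; covers B1=F, B2=F, B3=E, B4=T, B7=F, B8=F, B9=F, B10=T
input #8 (p=8): events B1->F, B3->S, B2->F, B4->T, B7->F, B8->F, B9->F, B10->T; covers B1=F, B2=F, B3=S, B4=T, B7=F, B8=F, B9=F, B10=T
pool-wide coverage (16 outcomes): B1=T, B1=F, B2=T, B2=F, B3=S, B3=E, B4=T, B4=F, B5=F, B6=S, B7=F, B8=F, B9=T, B9=F, B10=T, B10=F
every size-1 subset falls short of the 16 outcomes (best: 8/16)
every size-2 subset falls short of the 16 outcomes (best: 13/16)
at size 3, {1, 2, 6} reaches all 16 outcomes; every lexicographically earlier size-3 subset fails
Answer: 3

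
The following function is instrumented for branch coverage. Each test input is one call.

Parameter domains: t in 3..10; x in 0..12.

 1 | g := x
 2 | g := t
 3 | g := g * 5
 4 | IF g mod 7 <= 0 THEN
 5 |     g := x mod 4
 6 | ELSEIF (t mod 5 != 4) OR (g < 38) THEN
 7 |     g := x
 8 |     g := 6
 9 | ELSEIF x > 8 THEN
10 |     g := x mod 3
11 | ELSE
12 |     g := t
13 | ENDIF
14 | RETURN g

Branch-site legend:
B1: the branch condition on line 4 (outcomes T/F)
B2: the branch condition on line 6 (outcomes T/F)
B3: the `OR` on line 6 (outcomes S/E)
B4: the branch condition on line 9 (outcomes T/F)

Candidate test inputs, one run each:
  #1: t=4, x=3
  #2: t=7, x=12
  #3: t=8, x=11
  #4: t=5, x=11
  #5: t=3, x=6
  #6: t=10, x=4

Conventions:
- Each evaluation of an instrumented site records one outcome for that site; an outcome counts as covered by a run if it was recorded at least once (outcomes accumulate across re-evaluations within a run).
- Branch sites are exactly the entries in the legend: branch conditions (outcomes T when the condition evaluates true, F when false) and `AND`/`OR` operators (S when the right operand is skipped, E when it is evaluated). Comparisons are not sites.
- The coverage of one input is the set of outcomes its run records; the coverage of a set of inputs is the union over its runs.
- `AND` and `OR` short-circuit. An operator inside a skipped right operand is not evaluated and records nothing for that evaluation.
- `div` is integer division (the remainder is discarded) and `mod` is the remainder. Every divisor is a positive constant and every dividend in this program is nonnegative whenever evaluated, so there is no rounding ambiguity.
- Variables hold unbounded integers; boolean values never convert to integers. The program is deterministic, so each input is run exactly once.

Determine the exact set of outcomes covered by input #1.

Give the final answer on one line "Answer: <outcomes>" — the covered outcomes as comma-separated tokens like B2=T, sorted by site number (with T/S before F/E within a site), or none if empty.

Tracing the run of input #1 (t=4, x=3):
  B1->F, B3->E, B2->T
deduplicating events, the covered set is: B1=F, B2=T, B3=E

Answer: B1=F, B2=T, B3=E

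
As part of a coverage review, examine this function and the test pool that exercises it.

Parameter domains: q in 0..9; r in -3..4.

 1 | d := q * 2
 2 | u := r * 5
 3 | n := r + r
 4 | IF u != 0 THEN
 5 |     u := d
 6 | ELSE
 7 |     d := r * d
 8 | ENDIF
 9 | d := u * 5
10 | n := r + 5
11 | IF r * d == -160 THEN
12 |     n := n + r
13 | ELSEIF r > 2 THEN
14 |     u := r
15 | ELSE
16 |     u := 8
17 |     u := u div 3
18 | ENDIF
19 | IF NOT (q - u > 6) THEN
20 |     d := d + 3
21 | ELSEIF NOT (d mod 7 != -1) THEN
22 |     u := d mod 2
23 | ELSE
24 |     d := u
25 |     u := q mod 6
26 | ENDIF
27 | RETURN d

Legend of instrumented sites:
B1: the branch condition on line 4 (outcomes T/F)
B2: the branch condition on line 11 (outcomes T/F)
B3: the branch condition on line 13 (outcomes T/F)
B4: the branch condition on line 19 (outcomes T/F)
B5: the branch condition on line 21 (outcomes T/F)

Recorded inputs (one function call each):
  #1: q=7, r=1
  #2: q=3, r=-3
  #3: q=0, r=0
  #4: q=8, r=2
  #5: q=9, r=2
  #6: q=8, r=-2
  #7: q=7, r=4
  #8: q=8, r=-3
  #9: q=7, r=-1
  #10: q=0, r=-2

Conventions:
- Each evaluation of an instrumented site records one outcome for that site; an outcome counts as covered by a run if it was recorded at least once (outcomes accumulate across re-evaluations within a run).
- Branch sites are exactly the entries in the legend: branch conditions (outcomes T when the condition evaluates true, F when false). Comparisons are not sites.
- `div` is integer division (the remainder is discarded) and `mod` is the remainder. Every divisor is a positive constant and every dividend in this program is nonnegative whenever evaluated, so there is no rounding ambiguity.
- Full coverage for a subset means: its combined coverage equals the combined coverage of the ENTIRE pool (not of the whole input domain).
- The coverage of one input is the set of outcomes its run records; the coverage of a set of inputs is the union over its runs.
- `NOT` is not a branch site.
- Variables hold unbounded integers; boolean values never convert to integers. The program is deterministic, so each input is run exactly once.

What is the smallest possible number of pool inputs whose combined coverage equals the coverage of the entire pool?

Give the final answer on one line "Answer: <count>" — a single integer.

#1 (q=7, r=1) -> B1->T, B2->F, B3->F, B4->T; covered: B1=T, B2=F, B3=F, B4=T
#2 (q=3, r=-3) -> B1->T, B2->F, B3->F, B4->T; covered: B1=T, B2=F, B3=F, B4=T
#3 (q=0, r=0) -> B1->F, B2->F, B3->F, B4->T; covered: B1=F, B2=F, B3=F, B4=T
#4 (q=8, r=2) -> B1->T, B2->F, B3->F, B4->T; covered: B1=T, B2=F, B3=F, B4=T
#5 (q=9, r=2) -> B1->T, B2->F, B3->F, B4->F, B5->F; covered: B1=T, B2=F, B3=F, B4=F, B5=F
#6 (q=8, r=-2) -> B1->T, B2->T, B4->T; covered: B1=T, B2=T, B4=T
#7 (q=7, r=4) -> B1->T, B2->F, B3->T, B4->T; covered: B1=T, B2=F, B3=T, B4=T
#8 (q=8, r=-3) -> B1->T, B2->F, B3->F, B4->T; covered: B1=T, B2=F, B3=F, B4=T
#9 (q=7, r=-1) -> B1->T, B2->F, B3->F, B4->T; covered: B1=T, B2=F, B3=F, B4=T
#10 (q=0, r=-2) -> B1->T, B2->F, B3->F, B4->T; covered: B1=T, B2=F, B3=F, B4=T
union over all inputs: B1=T, B1=F, B2=T, B2=F, B3=T, B3=F, B4=T, B4=F, B5=F (9 outcomes)
size 1 is not enough: best union over all size-1 subsets is 5/9
size 2 is not enough: best union over all size-2 subsets is 7/9
size 3 is not enough: best union over all size-3 subsets is 8/9
at size 4, {3, 5, 6, 7} reaches all 9 outcomes; every lexicographically earlier size-4 subset fails

Answer: 4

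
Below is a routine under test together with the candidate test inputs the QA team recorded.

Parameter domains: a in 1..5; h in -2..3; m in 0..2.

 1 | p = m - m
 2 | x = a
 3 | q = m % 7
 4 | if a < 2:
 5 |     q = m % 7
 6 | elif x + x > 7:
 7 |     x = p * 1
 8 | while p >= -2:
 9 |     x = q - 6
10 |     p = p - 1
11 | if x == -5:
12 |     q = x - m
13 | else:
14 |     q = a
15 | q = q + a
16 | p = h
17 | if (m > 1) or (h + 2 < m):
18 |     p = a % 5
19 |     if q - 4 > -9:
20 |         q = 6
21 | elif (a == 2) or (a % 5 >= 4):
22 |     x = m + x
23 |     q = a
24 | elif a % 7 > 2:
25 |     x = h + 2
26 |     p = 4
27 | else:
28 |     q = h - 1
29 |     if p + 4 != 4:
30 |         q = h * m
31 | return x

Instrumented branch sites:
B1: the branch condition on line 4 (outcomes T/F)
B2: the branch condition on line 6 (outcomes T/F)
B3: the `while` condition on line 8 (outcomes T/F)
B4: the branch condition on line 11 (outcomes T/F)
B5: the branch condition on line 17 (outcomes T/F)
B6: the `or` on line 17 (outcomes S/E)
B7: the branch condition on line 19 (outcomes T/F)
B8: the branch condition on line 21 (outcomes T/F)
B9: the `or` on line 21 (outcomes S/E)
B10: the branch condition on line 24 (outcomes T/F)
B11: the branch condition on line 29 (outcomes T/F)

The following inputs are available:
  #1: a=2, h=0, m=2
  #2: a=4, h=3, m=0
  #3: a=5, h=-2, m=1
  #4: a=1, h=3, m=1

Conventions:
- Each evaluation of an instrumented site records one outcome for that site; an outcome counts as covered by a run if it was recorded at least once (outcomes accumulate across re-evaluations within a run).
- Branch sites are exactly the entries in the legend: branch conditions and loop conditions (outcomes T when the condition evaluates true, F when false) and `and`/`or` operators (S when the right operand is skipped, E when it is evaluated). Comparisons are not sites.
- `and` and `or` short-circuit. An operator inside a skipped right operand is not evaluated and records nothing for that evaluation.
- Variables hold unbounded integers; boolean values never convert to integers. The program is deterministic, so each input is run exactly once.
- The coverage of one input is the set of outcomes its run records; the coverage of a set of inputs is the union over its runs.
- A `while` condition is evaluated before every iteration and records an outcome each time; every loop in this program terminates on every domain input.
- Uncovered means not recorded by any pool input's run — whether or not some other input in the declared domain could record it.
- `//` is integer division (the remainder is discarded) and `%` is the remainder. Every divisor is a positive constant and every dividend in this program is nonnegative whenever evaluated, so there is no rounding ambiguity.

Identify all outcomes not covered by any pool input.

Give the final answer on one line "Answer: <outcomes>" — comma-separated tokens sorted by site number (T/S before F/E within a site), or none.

test 1 (a=2, h=0, m=2) fires B1->F, B2->F, B3->T, B3->T, B3->T, B3->F, B4->F, B6->S, B5->T, B7->T; hits B1=F, B2=F, B3=T, B3=F, B4=F, B5=T, B6=S, B7=T
test 2 (a=4, h=3, m=0) fires B1->F, B2->T, B3->T, B3->T, B3->T, B3->F, B4->F, B6->E, B5->F, B9->E, B8->T; hits B1=F, B2=T, B3=T, B3=F, B4=F, B5=F, B6=E, B8=T, B9=E
test 3 (a=5, h=-2, m=1) fires B1->F, B2->T, B3->T, B3->T, B3->T, B3->F, B4->T, B6->E, B5->T, B7->T; hits B1=F, B2=T, B3=T, B3=F, B4=T, B5=T, B6=E, B7=T
test 4 (a=1, h=3, m=1) fires B1->T, B3->T, B3->T, B3->T, B3->F, B4->T, B6->E, B5->F, B9->E, B8->F, B10->F, B11->T; hits B1=T, B3=T, B3=F, B4=T, B5=F, B6=E, B8=F, B9=E, B10=F, B11=T
union over the pool: B1=T, B1=F, B2=T, B2=F, B3=T, B3=F, B4=T, B4=F, B5=T, B5=F, B6=S, B6=E, B7=T, B8=T, B8=F, B9=E, B10=F, B11=T
uncovered (4 of 22): B7=F, B9=S, B10=T, B11=F

Answer: B7=F, B9=S, B10=T, B11=F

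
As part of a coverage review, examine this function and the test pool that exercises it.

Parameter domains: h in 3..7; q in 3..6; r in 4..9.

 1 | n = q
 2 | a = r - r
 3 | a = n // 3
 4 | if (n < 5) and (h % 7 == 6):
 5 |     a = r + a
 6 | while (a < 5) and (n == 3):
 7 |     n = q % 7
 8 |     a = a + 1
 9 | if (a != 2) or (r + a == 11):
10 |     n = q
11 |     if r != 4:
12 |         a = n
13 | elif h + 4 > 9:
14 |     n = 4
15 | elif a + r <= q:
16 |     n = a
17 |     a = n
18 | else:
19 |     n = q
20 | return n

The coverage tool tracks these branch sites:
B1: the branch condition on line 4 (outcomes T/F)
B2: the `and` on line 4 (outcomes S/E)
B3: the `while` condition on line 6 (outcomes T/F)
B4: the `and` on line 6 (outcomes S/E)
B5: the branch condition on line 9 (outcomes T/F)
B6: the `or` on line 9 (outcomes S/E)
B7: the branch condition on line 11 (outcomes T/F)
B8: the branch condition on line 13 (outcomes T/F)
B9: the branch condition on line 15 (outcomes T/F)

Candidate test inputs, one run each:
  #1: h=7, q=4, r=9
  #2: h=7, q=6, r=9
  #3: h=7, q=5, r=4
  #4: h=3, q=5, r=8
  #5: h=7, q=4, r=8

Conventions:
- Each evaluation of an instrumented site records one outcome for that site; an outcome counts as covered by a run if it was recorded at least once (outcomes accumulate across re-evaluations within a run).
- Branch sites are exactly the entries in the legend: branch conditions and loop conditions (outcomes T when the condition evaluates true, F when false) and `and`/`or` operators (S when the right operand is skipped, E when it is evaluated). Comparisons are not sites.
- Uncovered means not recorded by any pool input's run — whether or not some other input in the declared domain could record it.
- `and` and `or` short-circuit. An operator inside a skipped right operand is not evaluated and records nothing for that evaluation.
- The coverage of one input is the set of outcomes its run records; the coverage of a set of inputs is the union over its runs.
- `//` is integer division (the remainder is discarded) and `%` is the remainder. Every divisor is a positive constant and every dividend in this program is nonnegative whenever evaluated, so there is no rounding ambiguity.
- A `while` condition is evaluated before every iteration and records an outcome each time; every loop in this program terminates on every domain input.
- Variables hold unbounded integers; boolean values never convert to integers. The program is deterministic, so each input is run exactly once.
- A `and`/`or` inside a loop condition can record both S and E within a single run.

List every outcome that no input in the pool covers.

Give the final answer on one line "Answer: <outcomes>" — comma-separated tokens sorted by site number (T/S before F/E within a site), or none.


#1 (h=7, q=4, r=9) -> B2->E, B1->F, B4->E, B3->F, B6->S, B5->T, B7->T; covered: B1=F, B2=E, B3=F, B4=E, B5=T, B6=S, B7=T
#2 (h=7, q=6, r=9) -> B2->S, B1->F, B4->E, B3->F, B6->E, B5->T, B7->T; covered: B1=F, B2=S, B3=F, B4=E, B5=T, B6=E, B7=T
#3 (h=7, q=5, r=4) -> B2->S, B1->F, B4->E, B3->F, B6->S, B5->T, B7->F; covered: B1=F, B2=S, B3=F, B4=E, B5=T, B6=S, B7=F
#4 (h=3, q=5, r=8) -> B2->S, B1->F, B4->E, B3->F, B6->S, B5->T, B7->T; covered: B1=F, B2=S, B3=F, B4=E, B5=T, B6=S, B7=T
#5 (h=7, q=4, r=8) -> B2->E, B1->F, B4->E, B3->F, B6->S, B5->T, B7->T; covered: B1=F, B2=E, B3=F, B4=E, B5=T, B6=S, B7=T
union over the pool: B1=F, B2=S, B2=E, B3=F, B4=E, B5=T, B6=S, B6=E, B7=T, B7=F
uncovered (8 of 18): B1=T, B3=T, B4=S, B5=F, B8=T, B8=F, B9=T, B9=F
Answer: B1=T, B3=T, B4=S, B5=F, B8=T, B8=F, B9=T, B9=F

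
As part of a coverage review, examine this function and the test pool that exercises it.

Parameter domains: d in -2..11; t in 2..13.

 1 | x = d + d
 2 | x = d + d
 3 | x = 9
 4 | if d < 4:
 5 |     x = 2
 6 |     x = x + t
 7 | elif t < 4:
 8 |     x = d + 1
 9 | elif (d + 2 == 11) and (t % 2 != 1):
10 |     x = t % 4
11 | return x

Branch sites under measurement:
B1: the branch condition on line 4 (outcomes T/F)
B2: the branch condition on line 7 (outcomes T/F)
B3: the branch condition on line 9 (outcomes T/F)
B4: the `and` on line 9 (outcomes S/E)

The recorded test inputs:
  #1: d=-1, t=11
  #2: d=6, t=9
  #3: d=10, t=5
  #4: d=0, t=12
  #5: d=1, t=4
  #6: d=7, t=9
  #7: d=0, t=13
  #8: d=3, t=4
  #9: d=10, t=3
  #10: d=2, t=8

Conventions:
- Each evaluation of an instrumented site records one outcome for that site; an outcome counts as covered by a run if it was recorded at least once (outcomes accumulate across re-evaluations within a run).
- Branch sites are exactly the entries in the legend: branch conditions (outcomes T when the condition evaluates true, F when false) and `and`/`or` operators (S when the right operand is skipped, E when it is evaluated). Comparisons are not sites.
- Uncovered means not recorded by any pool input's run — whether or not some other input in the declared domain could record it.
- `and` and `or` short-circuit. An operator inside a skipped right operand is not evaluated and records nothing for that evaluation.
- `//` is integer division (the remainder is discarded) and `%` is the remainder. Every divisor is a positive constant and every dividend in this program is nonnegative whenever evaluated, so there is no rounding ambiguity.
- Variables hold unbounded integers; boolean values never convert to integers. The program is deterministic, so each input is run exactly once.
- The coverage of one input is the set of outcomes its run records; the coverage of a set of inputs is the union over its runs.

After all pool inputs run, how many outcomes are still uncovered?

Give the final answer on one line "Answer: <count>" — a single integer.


input #1, d=-1, t=11: events B1->T; outcomes B1=T
input #2, d=6, t=9: events B1->F, B2->F, B4->S, B3->F; outcomes B1=F, B2=F, B3=F, B4=S
input #3, d=10, t=5: events B1->F, B2->F, B4->S, B3->F; outcomes B1=F, B2=F, B3=F, B4=S
input #4, d=0, t=12: events B1->T; outcomes B1=T
input #5, d=1, t=4: events B1->T; outcomes B1=T
input #6, d=7, t=9: events B1->F, B2->F, B4->S, B3->F; outcomes B1=F, B2=F, B3=F, B4=S
input #7, d=0, t=13: events B1->T; outcomes B1=T
input #8, d=3, t=4: events B1->T; outcomes B1=T
input #9, d=10, t=3: events B1->F, B2->T; outcomes B1=F, B2=T
input #10, d=2, t=8: events B1->T; outcomes B1=T
union over the pool: B1=T, B1=F, B2=T, B2=F, B3=F, B4=S
uncovered (2 of 8): B3=T, B4=E
Answer: 2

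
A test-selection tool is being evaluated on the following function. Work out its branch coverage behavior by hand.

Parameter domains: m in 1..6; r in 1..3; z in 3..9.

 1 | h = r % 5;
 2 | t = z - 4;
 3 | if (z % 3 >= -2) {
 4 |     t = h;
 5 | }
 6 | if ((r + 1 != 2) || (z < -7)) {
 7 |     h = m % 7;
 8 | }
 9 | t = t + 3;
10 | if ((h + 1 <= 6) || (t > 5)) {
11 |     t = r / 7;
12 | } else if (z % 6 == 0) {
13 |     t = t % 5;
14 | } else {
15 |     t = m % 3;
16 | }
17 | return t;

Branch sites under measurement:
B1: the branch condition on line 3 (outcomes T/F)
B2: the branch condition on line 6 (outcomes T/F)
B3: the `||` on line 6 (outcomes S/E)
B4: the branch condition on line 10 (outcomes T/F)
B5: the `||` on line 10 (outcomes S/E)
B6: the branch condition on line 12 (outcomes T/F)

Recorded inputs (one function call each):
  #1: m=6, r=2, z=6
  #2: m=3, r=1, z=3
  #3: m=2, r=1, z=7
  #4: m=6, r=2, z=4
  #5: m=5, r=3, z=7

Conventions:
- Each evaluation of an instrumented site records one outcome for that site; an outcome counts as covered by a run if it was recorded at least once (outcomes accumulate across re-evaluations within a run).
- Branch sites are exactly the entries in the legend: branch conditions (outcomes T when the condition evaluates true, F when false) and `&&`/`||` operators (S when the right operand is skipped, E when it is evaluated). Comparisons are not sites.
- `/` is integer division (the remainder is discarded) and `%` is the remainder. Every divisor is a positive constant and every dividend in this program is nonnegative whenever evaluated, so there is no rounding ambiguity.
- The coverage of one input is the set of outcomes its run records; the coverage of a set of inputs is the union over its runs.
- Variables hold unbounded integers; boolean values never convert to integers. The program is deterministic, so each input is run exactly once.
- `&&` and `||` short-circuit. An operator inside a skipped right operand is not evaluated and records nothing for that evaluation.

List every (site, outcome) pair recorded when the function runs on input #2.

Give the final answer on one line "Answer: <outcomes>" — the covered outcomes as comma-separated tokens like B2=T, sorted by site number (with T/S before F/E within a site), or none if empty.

Tracing the run of input #2 (m=3, r=1, z=3):
  B1->T, B3->E, B2->F, B5->S, B4->T
deduplicating events, the covered set is: B1=T, B2=F, B3=E, B4=T, B5=S

Answer: B1=T, B2=F, B3=E, B4=T, B5=S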